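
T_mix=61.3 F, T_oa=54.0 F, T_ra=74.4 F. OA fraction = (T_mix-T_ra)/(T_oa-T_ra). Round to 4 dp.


frac = (61.3 - 74.4) / (54.0 - 74.4) = 0.6422

0.6422


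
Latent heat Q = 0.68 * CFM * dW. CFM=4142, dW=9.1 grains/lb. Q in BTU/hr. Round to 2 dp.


Q = 0.68 * 4142 * 9.1 = 25630.70 BTU/hr

25630.70 BTU/hr


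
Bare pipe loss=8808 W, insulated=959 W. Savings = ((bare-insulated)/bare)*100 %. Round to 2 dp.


Savings = ((8808-959)/8808)*100 = 89.11 %

89.11 %


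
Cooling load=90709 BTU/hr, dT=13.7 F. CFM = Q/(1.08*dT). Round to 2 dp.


CFM = 90709 / (1.08 * 13.7) = 6130.64

6130.64 CFM


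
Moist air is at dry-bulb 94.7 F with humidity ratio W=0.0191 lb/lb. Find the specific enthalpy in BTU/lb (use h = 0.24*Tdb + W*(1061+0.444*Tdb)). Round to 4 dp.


h = 0.24*94.7 + 0.0191*(1061+0.444*94.7) = 43.7962 BTU/lb

43.7962 BTU/lb


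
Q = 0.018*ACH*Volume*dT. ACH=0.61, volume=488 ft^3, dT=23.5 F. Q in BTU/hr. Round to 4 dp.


Q = 0.018 * 0.61 * 488 * 23.5 = 125.9186 BTU/hr

125.9186 BTU/hr


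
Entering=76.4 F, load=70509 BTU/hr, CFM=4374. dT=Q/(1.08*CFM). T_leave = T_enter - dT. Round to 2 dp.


dT = 70509/(1.08*4374) = 14.9260
T_leave = 76.4 - 14.9260 = 61.47 F

61.47 F


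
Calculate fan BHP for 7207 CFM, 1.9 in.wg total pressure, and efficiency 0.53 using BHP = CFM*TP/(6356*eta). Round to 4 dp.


BHP = 7207 * 1.9 / (6356 * 0.53) = 4.0649 hp

4.0649 hp


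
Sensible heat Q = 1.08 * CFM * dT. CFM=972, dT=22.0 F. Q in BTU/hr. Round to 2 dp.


Q = 1.08 * 972 * 22.0 = 23094.72 BTU/hr

23094.72 BTU/hr


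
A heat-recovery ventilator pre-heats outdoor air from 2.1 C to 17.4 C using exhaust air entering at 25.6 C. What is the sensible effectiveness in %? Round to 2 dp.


eff = (17.4-2.1)/(25.6-2.1)*100 = 65.11 %

65.11 %


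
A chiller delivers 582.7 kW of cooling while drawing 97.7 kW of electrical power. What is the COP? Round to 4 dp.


COP = 582.7 / 97.7 = 5.9642

5.9642


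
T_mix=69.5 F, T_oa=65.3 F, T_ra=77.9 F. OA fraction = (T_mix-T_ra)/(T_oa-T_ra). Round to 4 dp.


frac = (69.5 - 77.9) / (65.3 - 77.9) = 0.6667

0.6667


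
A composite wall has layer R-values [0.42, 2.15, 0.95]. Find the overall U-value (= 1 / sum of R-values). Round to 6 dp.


R_total = 0.42 + 2.15 + 0.95 = 3.52
U = 1/3.52 = 0.284091

0.284091


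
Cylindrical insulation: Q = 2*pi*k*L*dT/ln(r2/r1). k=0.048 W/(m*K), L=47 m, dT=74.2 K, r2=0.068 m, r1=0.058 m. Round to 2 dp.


Q = 2*pi*0.048*47*74.2/ln(0.068/0.058) = 6612.25 W

6612.25 W


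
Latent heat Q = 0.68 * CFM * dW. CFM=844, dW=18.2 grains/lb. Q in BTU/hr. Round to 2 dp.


Q = 0.68 * 844 * 18.2 = 10445.34 BTU/hr

10445.34 BTU/hr


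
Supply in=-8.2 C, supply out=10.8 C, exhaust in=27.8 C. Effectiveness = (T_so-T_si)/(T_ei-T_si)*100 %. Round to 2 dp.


eff = (10.8-(-8.2))/(27.8-(-8.2))*100 = 52.78 %

52.78 %


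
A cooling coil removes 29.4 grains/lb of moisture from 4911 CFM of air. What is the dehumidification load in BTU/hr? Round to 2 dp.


Q = 0.68 * 4911 * 29.4 = 98180.71 BTU/hr

98180.71 BTU/hr


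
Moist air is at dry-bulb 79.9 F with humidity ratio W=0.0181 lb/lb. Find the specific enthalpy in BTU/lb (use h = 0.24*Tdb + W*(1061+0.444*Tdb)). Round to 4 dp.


h = 0.24*79.9 + 0.0181*(1061+0.444*79.9) = 39.0222 BTU/lb

39.0222 BTU/lb


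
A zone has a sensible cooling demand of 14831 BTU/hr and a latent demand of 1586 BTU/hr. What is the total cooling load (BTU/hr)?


Qt = 14831 + 1586 = 16417 BTU/hr

16417 BTU/hr


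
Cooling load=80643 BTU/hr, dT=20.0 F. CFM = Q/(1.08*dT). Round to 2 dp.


CFM = 80643 / (1.08 * 20.0) = 3733.47

3733.47 CFM


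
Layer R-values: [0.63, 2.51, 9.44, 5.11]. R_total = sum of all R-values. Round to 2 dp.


R_total = 0.63 + 2.51 + 9.44 + 5.11 = 17.69

17.69


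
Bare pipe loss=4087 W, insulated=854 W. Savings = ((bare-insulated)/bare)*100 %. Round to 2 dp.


Savings = ((4087-854)/4087)*100 = 79.10 %

79.10 %


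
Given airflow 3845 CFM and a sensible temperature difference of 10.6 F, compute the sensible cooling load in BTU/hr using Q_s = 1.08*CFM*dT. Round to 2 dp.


Q = 1.08 * 3845 * 10.6 = 44017.56 BTU/hr

44017.56 BTU/hr


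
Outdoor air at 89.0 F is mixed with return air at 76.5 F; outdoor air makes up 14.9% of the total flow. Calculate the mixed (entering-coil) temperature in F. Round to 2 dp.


T_mix = 76.5 + (14.9/100)*(89.0-76.5) = 78.36 F

78.36 F


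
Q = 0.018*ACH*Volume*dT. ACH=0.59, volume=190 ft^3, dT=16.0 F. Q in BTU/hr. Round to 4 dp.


Q = 0.018 * 0.59 * 190 * 16.0 = 32.2848 BTU/hr

32.2848 BTU/hr


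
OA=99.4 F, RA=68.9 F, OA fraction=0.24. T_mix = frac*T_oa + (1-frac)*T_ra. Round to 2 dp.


T_mix = 0.24*99.4 + 0.76*68.9 = 76.22 F

76.22 F


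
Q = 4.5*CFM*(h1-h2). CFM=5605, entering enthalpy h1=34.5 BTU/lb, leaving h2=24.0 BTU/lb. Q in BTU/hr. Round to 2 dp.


Q = 4.5 * 5605 * (34.5 - 24.0) = 264836.25 BTU/hr

264836.25 BTU/hr


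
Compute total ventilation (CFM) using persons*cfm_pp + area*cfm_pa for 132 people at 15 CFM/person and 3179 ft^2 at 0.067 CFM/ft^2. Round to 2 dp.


Total = 132*15 + 3179*0.067 = 2192.99 CFM

2192.99 CFM


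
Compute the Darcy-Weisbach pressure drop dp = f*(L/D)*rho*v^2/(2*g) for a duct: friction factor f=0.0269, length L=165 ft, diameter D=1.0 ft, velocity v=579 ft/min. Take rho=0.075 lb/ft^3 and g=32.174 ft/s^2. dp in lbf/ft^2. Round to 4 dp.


v_fps = 579/60 = 9.65 ft/s
dp = 0.0269*(165/1.0)*0.075*9.65^2/(2*32.174) = 0.4817 lbf/ft^2

0.4817 lbf/ft^2


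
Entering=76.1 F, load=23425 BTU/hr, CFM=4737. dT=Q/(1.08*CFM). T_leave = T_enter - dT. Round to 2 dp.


dT = 23425/(1.08*4737) = 4.5788
T_leave = 76.1 - 4.5788 = 71.52 F

71.52 F


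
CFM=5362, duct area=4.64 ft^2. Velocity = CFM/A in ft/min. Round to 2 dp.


V = 5362 / 4.64 = 1155.60 ft/min

1155.60 ft/min


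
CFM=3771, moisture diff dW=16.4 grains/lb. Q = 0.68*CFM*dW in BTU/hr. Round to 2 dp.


Q = 0.68 * 3771 * 16.4 = 42054.19 BTU/hr

42054.19 BTU/hr


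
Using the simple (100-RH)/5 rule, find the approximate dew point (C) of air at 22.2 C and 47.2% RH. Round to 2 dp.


Td = 22.2 - (100-47.2)/5 = 11.64 C

11.64 C


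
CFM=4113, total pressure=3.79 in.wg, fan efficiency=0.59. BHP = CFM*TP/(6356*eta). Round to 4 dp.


BHP = 4113 * 3.79 / (6356 * 0.59) = 4.1568 hp

4.1568 hp


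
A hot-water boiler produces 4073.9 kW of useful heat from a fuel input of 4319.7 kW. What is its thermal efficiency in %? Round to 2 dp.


eta = (4073.9/4319.7)*100 = 94.31 %

94.31 %


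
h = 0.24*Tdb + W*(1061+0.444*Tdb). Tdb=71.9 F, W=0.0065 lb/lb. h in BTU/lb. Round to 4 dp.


h = 0.24*71.9 + 0.0065*(1061+0.444*71.9) = 24.3600 BTU/lb

24.3600 BTU/lb


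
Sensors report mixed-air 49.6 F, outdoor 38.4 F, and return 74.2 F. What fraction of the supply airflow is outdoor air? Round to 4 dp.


frac = (49.6 - 74.2) / (38.4 - 74.2) = 0.6872

0.6872


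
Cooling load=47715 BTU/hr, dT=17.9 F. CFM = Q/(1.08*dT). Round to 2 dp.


CFM = 47715 / (1.08 * 17.9) = 2468.19

2468.19 CFM


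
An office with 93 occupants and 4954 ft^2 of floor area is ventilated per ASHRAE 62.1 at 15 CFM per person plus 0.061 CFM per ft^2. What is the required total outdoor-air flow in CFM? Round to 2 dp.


Total = 93*15 + 4954*0.061 = 1697.19 CFM

1697.19 CFM


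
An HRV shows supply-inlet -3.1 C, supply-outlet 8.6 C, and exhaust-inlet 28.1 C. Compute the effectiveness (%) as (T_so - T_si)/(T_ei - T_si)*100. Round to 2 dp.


eff = (8.6-(-3.1))/(28.1-(-3.1))*100 = 37.50 %

37.50 %


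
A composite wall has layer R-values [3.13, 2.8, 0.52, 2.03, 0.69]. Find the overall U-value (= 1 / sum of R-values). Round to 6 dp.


R_total = 3.13 + 2.8 + 0.52 + 2.03 + 0.69 = 9.17
U = 1/9.17 = 0.109051

0.109051


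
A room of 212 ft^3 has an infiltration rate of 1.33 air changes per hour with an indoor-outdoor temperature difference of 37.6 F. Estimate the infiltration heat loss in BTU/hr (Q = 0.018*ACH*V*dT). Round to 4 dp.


Q = 0.018 * 1.33 * 212 * 37.6 = 190.8305 BTU/hr

190.8305 BTU/hr


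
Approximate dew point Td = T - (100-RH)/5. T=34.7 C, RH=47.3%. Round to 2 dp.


Td = 34.7 - (100-47.3)/5 = 24.16 C

24.16 C


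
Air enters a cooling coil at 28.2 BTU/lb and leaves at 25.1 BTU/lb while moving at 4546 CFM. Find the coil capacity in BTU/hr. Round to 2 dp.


Q = 4.5 * 4546 * (28.2 - 25.1) = 63416.70 BTU/hr

63416.70 BTU/hr


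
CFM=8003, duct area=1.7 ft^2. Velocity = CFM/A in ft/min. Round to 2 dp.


V = 8003 / 1.7 = 4707.65 ft/min

4707.65 ft/min


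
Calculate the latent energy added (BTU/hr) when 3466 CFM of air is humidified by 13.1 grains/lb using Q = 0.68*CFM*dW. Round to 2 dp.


Q = 0.68 * 3466 * 13.1 = 30875.13 BTU/hr

30875.13 BTU/hr


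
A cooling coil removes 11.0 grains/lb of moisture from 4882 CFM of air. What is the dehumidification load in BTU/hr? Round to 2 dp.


Q = 0.68 * 4882 * 11.0 = 36517.36 BTU/hr

36517.36 BTU/hr


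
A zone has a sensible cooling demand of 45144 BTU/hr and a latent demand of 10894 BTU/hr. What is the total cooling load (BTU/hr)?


Qt = 45144 + 10894 = 56038 BTU/hr

56038 BTU/hr


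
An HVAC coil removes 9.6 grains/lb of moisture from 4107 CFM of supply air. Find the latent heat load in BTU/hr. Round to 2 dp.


Q = 0.68 * 4107 * 9.6 = 26810.50 BTU/hr

26810.50 BTU/hr


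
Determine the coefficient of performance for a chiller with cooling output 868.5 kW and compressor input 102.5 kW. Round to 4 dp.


COP = 868.5 / 102.5 = 8.4732

8.4732


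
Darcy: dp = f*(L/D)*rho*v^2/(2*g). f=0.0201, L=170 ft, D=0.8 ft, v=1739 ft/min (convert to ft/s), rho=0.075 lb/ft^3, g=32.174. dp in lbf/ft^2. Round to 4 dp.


v_fps = 1739/60 = 28.9833 ft/s
dp = 0.0201*(170/0.8)*0.075*28.9833^2/(2*32.174) = 4.1819 lbf/ft^2

4.1819 lbf/ft^2


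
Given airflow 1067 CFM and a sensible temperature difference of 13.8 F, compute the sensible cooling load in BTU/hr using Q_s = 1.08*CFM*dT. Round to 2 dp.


Q = 1.08 * 1067 * 13.8 = 15902.57 BTU/hr

15902.57 BTU/hr


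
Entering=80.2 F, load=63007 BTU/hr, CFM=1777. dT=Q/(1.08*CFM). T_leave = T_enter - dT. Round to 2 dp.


dT = 63007/(1.08*1777) = 32.8305
T_leave = 80.2 - 32.8305 = 47.37 F

47.37 F


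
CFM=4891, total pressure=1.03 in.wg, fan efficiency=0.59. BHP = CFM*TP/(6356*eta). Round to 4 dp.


BHP = 4891 * 1.03 / (6356 * 0.59) = 1.3434 hp

1.3434 hp


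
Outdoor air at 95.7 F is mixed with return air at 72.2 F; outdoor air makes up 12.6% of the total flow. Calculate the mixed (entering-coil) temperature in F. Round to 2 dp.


T_mix = 72.2 + (12.6/100)*(95.7-72.2) = 75.16 F

75.16 F


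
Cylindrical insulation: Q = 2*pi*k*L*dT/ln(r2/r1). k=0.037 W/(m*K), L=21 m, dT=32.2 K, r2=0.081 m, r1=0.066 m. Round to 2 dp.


Q = 2*pi*0.037*21*32.2/ln(0.081/0.066) = 767.61 W

767.61 W


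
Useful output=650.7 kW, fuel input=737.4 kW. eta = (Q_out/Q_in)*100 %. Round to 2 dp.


eta = (650.7/737.4)*100 = 88.24 %

88.24 %


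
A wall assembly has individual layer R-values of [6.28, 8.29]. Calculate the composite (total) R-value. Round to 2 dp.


R_total = 6.28 + 8.29 = 14.57

14.57


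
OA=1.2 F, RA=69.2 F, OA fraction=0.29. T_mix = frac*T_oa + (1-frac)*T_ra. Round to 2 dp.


T_mix = 0.29*1.2 + 0.71*69.2 = 49.48 F

49.48 F


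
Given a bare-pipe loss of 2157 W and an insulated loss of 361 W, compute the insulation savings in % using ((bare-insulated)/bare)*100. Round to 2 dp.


Savings = ((2157-361)/2157)*100 = 83.26 %

83.26 %


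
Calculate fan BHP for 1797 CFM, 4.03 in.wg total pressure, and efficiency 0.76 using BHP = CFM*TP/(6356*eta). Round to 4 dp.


BHP = 1797 * 4.03 / (6356 * 0.76) = 1.4992 hp

1.4992 hp


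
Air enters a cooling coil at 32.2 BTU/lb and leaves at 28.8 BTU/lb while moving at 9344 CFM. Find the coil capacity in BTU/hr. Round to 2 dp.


Q = 4.5 * 9344 * (32.2 - 28.8) = 142963.20 BTU/hr

142963.20 BTU/hr


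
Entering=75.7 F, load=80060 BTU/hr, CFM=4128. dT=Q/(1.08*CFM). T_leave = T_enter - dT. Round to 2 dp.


dT = 80060/(1.08*4128) = 17.9578
T_leave = 75.7 - 17.9578 = 57.74 F

57.74 F


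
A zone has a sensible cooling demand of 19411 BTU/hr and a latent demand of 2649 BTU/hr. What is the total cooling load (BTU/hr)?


Qt = 19411 + 2649 = 22060 BTU/hr

22060 BTU/hr


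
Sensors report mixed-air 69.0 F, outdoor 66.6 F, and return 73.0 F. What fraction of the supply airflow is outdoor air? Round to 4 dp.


frac = (69.0 - 73.0) / (66.6 - 73.0) = 0.6250

0.6250


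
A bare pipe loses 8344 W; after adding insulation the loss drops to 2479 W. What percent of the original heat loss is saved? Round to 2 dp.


Savings = ((8344-2479)/8344)*100 = 70.29 %

70.29 %


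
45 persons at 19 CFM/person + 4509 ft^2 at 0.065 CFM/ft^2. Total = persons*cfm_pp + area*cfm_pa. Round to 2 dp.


Total = 45*19 + 4509*0.065 = 1148.09 CFM

1148.09 CFM


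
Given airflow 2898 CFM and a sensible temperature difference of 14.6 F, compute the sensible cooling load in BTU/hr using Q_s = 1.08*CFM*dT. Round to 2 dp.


Q = 1.08 * 2898 * 14.6 = 45695.66 BTU/hr

45695.66 BTU/hr


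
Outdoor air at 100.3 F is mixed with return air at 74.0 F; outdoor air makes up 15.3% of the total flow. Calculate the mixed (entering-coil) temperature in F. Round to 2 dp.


T_mix = 74.0 + (15.3/100)*(100.3-74.0) = 78.02 F

78.02 F


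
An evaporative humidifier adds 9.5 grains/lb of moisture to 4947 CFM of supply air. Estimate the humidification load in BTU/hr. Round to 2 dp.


Q = 0.68 * 4947 * 9.5 = 31957.62 BTU/hr

31957.62 BTU/hr


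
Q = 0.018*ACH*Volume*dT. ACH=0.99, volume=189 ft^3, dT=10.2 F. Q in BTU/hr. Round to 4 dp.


Q = 0.018 * 0.99 * 189 * 10.2 = 34.3534 BTU/hr

34.3534 BTU/hr


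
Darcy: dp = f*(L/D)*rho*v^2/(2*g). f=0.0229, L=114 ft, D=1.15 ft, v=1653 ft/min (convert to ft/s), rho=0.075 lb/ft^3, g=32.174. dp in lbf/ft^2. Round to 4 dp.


v_fps = 1653/60 = 27.55 ft/s
dp = 0.0229*(114/1.15)*0.075*27.55^2/(2*32.174) = 2.0082 lbf/ft^2

2.0082 lbf/ft^2


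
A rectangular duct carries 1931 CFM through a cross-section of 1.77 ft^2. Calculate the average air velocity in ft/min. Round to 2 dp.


V = 1931 / 1.77 = 1090.96 ft/min

1090.96 ft/min


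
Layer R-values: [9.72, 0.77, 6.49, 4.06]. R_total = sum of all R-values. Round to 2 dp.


R_total = 9.72 + 0.77 + 6.49 + 4.06 = 21.04

21.04


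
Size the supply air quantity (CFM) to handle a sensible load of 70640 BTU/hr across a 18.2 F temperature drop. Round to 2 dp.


CFM = 70640 / (1.08 * 18.2) = 3593.81

3593.81 CFM


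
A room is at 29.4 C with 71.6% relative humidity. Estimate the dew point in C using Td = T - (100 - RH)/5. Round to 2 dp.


Td = 29.4 - (100-71.6)/5 = 23.72 C

23.72 C


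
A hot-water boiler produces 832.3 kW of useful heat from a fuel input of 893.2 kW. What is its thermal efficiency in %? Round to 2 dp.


eta = (832.3/893.2)*100 = 93.18 %

93.18 %


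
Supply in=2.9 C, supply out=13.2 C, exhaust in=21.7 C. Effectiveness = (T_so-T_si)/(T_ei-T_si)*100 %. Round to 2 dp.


eff = (13.2-2.9)/(21.7-2.9)*100 = 54.79 %

54.79 %


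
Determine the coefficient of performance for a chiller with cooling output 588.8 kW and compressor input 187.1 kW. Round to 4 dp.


COP = 588.8 / 187.1 = 3.1470

3.1470


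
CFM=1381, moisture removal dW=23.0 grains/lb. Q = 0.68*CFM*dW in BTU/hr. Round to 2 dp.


Q = 0.68 * 1381 * 23.0 = 21598.84 BTU/hr

21598.84 BTU/hr


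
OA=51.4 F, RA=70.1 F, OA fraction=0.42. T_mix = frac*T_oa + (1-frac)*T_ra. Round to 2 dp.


T_mix = 0.42*51.4 + 0.58*70.1 = 62.25 F

62.25 F


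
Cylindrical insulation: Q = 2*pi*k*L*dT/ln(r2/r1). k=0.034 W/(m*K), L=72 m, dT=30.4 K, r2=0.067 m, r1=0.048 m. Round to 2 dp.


Q = 2*pi*0.034*72*30.4/ln(0.067/0.048) = 1402.10 W

1402.10 W


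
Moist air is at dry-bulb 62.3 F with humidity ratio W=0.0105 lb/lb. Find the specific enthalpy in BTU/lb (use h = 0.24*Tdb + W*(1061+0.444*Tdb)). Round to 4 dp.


h = 0.24*62.3 + 0.0105*(1061+0.444*62.3) = 26.3829 BTU/lb

26.3829 BTU/lb


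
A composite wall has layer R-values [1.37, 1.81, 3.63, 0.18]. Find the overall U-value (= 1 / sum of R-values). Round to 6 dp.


R_total = 1.37 + 1.81 + 3.63 + 0.18 = 6.99
U = 1/6.99 = 0.143062

0.143062


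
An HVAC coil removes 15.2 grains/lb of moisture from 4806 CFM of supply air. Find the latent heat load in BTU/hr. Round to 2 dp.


Q = 0.68 * 4806 * 15.2 = 49674.82 BTU/hr

49674.82 BTU/hr


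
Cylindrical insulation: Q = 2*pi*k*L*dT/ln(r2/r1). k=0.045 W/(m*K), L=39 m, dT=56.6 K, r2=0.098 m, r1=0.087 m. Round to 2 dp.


Q = 2*pi*0.045*39*56.6/ln(0.098/0.087) = 5242.16 W

5242.16 W


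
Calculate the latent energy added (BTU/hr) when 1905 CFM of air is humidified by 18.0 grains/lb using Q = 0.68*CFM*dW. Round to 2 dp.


Q = 0.68 * 1905 * 18.0 = 23317.20 BTU/hr

23317.20 BTU/hr


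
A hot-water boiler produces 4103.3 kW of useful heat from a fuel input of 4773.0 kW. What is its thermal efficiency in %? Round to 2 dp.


eta = (4103.3/4773.0)*100 = 85.97 %

85.97 %


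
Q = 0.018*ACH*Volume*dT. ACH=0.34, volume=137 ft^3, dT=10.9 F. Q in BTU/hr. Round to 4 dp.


Q = 0.018 * 0.34 * 137 * 10.9 = 9.1390 BTU/hr

9.1390 BTU/hr


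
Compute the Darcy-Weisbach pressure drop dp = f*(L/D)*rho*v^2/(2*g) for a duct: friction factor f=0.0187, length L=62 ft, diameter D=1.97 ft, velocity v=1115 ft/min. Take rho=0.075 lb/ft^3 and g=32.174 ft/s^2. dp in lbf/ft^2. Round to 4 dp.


v_fps = 1115/60 = 18.5833 ft/s
dp = 0.0187*(62/1.97)*0.075*18.5833^2/(2*32.174) = 0.2369 lbf/ft^2

0.2369 lbf/ft^2


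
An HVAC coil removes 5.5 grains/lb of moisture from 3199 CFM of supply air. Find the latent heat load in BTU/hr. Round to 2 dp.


Q = 0.68 * 3199 * 5.5 = 11964.26 BTU/hr

11964.26 BTU/hr


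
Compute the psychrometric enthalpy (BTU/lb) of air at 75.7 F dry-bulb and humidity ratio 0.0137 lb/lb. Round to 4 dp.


h = 0.24*75.7 + 0.0137*(1061+0.444*75.7) = 33.1642 BTU/lb

33.1642 BTU/lb


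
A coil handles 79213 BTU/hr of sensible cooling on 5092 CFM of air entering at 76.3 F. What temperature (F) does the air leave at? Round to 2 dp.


dT = 79213/(1.08*5092) = 14.4040
T_leave = 76.3 - 14.4040 = 61.90 F

61.90 F


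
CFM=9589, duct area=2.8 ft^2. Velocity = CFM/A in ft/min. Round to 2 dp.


V = 9589 / 2.8 = 3424.64 ft/min

3424.64 ft/min


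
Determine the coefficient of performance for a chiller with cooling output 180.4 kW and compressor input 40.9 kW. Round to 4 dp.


COP = 180.4 / 40.9 = 4.4108

4.4108


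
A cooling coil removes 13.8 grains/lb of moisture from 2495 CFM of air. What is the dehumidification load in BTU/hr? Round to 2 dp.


Q = 0.68 * 2495 * 13.8 = 23413.08 BTU/hr

23413.08 BTU/hr


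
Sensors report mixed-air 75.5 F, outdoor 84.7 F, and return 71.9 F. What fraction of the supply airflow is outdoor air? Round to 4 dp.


frac = (75.5 - 71.9) / (84.7 - 71.9) = 0.2813

0.2813


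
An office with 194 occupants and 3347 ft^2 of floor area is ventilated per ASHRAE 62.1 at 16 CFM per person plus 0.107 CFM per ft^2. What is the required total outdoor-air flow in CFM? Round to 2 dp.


Total = 194*16 + 3347*0.107 = 3462.13 CFM

3462.13 CFM


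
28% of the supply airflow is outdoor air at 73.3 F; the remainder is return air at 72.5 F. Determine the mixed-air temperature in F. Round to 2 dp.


T_mix = 0.28*73.3 + 0.72*72.5 = 72.72 F

72.72 F


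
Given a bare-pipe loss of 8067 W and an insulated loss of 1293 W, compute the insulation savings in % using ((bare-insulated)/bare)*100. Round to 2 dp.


Savings = ((8067-1293)/8067)*100 = 83.97 %

83.97 %


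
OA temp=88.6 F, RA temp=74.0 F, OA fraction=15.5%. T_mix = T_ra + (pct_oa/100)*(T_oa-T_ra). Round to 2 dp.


T_mix = 74.0 + (15.5/100)*(88.6-74.0) = 76.26 F

76.26 F


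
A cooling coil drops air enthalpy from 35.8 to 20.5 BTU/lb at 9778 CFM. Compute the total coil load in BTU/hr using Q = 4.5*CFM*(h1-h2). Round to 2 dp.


Q = 4.5 * 9778 * (35.8 - 20.5) = 673215.30 BTU/hr

673215.30 BTU/hr


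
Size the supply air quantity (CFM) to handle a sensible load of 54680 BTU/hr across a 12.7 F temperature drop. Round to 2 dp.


CFM = 54680 / (1.08 * 12.7) = 3986.59

3986.59 CFM


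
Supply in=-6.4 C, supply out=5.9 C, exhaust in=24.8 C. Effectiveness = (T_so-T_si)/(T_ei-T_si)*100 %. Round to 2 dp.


eff = (5.9-(-6.4))/(24.8-(-6.4))*100 = 39.42 %

39.42 %


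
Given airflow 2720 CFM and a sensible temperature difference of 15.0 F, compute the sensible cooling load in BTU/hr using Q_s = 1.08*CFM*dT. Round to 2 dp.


Q = 1.08 * 2720 * 15.0 = 44064.00 BTU/hr

44064.00 BTU/hr


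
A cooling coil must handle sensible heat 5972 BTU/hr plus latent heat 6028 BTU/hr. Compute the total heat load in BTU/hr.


Qt = 5972 + 6028 = 12000 BTU/hr

12000 BTU/hr


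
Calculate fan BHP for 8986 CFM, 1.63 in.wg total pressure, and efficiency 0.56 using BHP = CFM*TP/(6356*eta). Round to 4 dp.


BHP = 8986 * 1.63 / (6356 * 0.56) = 4.1151 hp

4.1151 hp


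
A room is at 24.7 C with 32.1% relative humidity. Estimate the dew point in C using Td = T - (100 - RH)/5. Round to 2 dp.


Td = 24.7 - (100-32.1)/5 = 11.12 C

11.12 C


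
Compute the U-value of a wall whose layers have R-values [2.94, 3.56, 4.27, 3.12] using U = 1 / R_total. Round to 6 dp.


R_total = 2.94 + 3.56 + 4.27 + 3.12 = 13.89
U = 1/13.89 = 0.071994

0.071994


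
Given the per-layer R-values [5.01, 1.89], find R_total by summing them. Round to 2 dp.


R_total = 5.01 + 1.89 = 6.90

6.90


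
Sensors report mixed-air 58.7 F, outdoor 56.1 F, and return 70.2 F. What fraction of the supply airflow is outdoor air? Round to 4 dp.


frac = (58.7 - 70.2) / (56.1 - 70.2) = 0.8156

0.8156


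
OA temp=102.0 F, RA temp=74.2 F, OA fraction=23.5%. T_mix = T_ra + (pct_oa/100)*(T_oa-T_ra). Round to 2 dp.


T_mix = 74.2 + (23.5/100)*(102.0-74.2) = 80.73 F

80.73 F


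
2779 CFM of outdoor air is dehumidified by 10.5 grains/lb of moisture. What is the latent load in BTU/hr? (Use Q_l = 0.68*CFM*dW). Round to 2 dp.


Q = 0.68 * 2779 * 10.5 = 19842.06 BTU/hr

19842.06 BTU/hr


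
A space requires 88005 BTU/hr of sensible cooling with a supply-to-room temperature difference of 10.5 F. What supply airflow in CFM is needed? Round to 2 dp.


CFM = 88005 / (1.08 * 10.5) = 7760.58

7760.58 CFM


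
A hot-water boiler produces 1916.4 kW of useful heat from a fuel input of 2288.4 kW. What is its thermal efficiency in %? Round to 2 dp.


eta = (1916.4/2288.4)*100 = 83.74 %

83.74 %


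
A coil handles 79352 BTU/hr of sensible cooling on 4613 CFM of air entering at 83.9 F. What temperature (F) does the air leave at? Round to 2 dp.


dT = 79352/(1.08*4613) = 15.9276
T_leave = 83.9 - 15.9276 = 67.97 F

67.97 F


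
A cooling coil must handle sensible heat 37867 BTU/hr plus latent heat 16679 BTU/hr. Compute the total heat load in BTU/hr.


Qt = 37867 + 16679 = 54546 BTU/hr

54546 BTU/hr


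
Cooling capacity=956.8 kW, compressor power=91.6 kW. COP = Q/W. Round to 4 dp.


COP = 956.8 / 91.6 = 10.4454

10.4454


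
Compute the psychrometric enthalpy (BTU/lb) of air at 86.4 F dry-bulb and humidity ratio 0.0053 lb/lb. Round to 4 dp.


h = 0.24*86.4 + 0.0053*(1061+0.444*86.4) = 26.5626 BTU/lb

26.5626 BTU/lb


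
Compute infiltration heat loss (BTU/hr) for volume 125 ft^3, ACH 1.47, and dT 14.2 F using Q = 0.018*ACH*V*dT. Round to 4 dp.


Q = 0.018 * 1.47 * 125 * 14.2 = 46.9665 BTU/hr

46.9665 BTU/hr


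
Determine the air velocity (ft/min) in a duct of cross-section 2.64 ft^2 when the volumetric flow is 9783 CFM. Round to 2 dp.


V = 9783 / 2.64 = 3705.68 ft/min

3705.68 ft/min


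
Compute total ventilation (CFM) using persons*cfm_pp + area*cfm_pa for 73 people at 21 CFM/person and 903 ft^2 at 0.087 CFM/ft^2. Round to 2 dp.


Total = 73*21 + 903*0.087 = 1611.56 CFM

1611.56 CFM


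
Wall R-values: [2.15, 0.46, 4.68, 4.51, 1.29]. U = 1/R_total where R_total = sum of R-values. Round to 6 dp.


R_total = 2.15 + 0.46 + 4.68 + 4.51 + 1.29 = 13.09
U = 1/13.09 = 0.076394

0.076394


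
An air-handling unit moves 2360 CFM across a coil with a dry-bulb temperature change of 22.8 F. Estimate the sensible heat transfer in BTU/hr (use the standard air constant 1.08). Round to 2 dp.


Q = 1.08 * 2360 * 22.8 = 58112.64 BTU/hr

58112.64 BTU/hr


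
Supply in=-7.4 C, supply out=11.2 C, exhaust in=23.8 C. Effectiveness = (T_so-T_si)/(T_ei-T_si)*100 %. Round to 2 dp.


eff = (11.2-(-7.4))/(23.8-(-7.4))*100 = 59.62 %

59.62 %


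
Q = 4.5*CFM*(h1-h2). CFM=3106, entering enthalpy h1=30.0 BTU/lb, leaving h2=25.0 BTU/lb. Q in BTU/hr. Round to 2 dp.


Q = 4.5 * 3106 * (30.0 - 25.0) = 69885.00 BTU/hr

69885.00 BTU/hr


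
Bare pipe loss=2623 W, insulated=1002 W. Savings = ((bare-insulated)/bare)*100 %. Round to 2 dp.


Savings = ((2623-1002)/2623)*100 = 61.80 %

61.80 %


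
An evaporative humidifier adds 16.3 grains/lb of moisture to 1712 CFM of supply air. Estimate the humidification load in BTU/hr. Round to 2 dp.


Q = 0.68 * 1712 * 16.3 = 18975.81 BTU/hr

18975.81 BTU/hr


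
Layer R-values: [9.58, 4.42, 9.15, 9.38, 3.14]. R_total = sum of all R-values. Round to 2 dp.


R_total = 9.58 + 4.42 + 9.15 + 9.38 + 3.14 = 35.67

35.67


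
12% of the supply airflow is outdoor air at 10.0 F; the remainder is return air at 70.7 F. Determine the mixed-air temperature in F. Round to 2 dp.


T_mix = 0.12*10.0 + 0.88*70.7 = 63.42 F

63.42 F


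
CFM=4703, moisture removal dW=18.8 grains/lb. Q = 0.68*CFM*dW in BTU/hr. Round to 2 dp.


Q = 0.68 * 4703 * 18.8 = 60123.15 BTU/hr

60123.15 BTU/hr


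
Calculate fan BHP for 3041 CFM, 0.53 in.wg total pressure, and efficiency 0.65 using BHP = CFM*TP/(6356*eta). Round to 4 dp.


BHP = 3041 * 0.53 / (6356 * 0.65) = 0.3901 hp

0.3901 hp


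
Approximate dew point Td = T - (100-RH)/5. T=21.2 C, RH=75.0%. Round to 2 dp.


Td = 21.2 - (100-75.0)/5 = 16.20 C

16.20 C


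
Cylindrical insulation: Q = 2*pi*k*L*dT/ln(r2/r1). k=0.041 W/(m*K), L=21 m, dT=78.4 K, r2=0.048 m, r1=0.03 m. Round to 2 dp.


Q = 2*pi*0.041*21*78.4/ln(0.048/0.03) = 902.40 W

902.40 W


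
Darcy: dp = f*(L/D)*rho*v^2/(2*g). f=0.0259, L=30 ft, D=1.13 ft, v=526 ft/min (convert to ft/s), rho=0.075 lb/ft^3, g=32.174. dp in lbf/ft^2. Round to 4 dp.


v_fps = 526/60 = 8.7667 ft/s
dp = 0.0259*(30/1.13)*0.075*8.7667^2/(2*32.174) = 0.0616 lbf/ft^2

0.0616 lbf/ft^2


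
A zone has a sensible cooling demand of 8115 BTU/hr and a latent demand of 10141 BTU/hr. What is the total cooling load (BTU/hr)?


Qt = 8115 + 10141 = 18256 BTU/hr

18256 BTU/hr


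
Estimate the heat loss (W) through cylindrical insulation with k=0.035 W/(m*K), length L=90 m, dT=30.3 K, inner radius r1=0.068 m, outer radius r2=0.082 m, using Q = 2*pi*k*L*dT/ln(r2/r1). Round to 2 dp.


Q = 2*pi*0.035*90*30.3/ln(0.082/0.068) = 3203.32 W

3203.32 W


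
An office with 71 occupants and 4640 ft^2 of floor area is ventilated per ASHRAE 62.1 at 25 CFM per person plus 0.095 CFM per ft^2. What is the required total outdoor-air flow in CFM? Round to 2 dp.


Total = 71*25 + 4640*0.095 = 2215.80 CFM

2215.80 CFM


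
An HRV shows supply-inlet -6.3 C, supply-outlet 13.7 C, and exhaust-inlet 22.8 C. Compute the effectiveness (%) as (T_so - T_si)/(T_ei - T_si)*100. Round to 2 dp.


eff = (13.7-(-6.3))/(22.8-(-6.3))*100 = 68.73 %

68.73 %


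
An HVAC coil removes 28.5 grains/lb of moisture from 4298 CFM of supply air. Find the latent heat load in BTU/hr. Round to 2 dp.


Q = 0.68 * 4298 * 28.5 = 83295.24 BTU/hr

83295.24 BTU/hr


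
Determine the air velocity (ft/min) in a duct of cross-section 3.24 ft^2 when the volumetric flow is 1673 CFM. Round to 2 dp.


V = 1673 / 3.24 = 516.36 ft/min

516.36 ft/min


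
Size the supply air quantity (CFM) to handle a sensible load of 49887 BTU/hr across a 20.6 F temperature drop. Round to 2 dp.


CFM = 49887 / (1.08 * 20.6) = 2242.31

2242.31 CFM


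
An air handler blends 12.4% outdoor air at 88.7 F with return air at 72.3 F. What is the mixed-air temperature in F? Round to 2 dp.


T_mix = 72.3 + (12.4/100)*(88.7-72.3) = 74.33 F

74.33 F


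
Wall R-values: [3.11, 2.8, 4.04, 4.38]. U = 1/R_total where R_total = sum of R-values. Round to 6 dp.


R_total = 3.11 + 2.8 + 4.04 + 4.38 = 14.33
U = 1/14.33 = 0.069784

0.069784


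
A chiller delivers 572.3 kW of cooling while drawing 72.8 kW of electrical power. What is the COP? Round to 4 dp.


COP = 572.3 / 72.8 = 7.8613

7.8613


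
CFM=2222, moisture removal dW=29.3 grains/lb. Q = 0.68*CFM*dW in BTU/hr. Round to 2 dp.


Q = 0.68 * 2222 * 29.3 = 44271.13 BTU/hr

44271.13 BTU/hr


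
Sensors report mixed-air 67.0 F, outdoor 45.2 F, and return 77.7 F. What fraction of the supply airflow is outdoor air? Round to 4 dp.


frac = (67.0 - 77.7) / (45.2 - 77.7) = 0.3292

0.3292


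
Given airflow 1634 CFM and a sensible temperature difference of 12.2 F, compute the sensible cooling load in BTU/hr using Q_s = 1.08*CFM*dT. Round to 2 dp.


Q = 1.08 * 1634 * 12.2 = 21529.58 BTU/hr

21529.58 BTU/hr


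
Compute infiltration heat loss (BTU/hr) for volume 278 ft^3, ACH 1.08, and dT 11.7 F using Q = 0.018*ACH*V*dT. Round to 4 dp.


Q = 0.018 * 1.08 * 278 * 11.7 = 63.2305 BTU/hr

63.2305 BTU/hr


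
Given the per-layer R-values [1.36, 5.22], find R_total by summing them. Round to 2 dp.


R_total = 1.36 + 5.22 = 6.58

6.58


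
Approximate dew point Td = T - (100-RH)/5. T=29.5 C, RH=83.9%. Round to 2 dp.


Td = 29.5 - (100-83.9)/5 = 26.28 C

26.28 C


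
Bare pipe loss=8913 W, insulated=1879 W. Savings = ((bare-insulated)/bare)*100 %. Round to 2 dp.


Savings = ((8913-1879)/8913)*100 = 78.92 %

78.92 %


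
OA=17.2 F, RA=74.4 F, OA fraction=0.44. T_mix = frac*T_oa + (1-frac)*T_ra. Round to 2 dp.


T_mix = 0.44*17.2 + 0.56*74.4 = 49.23 F

49.23 F


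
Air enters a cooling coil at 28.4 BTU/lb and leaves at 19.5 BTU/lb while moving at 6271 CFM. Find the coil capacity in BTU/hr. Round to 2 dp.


Q = 4.5 * 6271 * (28.4 - 19.5) = 251153.55 BTU/hr

251153.55 BTU/hr


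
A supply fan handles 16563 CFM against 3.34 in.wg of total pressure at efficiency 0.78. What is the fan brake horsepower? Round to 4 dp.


BHP = 16563 * 3.34 / (6356 * 0.78) = 11.1585 hp

11.1585 hp


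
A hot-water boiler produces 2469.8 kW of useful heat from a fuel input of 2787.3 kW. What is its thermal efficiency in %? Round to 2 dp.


eta = (2469.8/2787.3)*100 = 88.61 %

88.61 %


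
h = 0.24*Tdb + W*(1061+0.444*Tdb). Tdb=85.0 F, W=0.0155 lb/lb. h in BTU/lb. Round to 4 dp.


h = 0.24*85.0 + 0.0155*(1061+0.444*85.0) = 37.4305 BTU/lb

37.4305 BTU/lb


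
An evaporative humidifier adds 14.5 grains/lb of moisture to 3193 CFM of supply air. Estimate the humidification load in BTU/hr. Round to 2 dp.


Q = 0.68 * 3193 * 14.5 = 31482.98 BTU/hr

31482.98 BTU/hr


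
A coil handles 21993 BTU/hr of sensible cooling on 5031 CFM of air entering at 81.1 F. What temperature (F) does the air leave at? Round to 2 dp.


dT = 21993/(1.08*5031) = 4.0477
T_leave = 81.1 - 4.0477 = 77.05 F

77.05 F


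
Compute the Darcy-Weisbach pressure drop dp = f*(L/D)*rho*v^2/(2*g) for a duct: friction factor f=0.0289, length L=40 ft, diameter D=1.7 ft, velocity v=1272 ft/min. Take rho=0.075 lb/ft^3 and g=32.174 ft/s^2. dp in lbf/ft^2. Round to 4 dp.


v_fps = 1272/60 = 21.2 ft/s
dp = 0.0289*(40/1.7)*0.075*21.2^2/(2*32.174) = 0.3562 lbf/ft^2

0.3562 lbf/ft^2


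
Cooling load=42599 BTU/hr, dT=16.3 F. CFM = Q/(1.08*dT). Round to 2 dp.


CFM = 42599 / (1.08 * 16.3) = 2419.85

2419.85 CFM


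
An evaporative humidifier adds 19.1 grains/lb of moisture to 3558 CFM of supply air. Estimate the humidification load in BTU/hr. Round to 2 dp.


Q = 0.68 * 3558 * 19.1 = 46211.30 BTU/hr

46211.30 BTU/hr


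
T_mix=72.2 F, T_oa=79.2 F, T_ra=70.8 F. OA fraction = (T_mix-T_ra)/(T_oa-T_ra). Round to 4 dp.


frac = (72.2 - 70.8) / (79.2 - 70.8) = 0.1667

0.1667


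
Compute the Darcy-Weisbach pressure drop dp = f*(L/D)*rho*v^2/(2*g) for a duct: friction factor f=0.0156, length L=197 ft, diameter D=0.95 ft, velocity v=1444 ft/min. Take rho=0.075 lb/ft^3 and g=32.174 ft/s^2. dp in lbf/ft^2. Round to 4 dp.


v_fps = 1444/60 = 24.0667 ft/s
dp = 0.0156*(197/0.95)*0.075*24.0667^2/(2*32.174) = 2.1839 lbf/ft^2

2.1839 lbf/ft^2


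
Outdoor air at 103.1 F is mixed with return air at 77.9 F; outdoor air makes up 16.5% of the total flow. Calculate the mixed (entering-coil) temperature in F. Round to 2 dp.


T_mix = 77.9 + (16.5/100)*(103.1-77.9) = 82.06 F

82.06 F


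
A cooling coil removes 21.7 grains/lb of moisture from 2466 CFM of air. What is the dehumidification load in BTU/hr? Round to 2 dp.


Q = 0.68 * 2466 * 21.7 = 36388.30 BTU/hr

36388.30 BTU/hr


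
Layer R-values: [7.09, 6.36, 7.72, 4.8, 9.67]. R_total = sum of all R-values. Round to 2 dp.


R_total = 7.09 + 6.36 + 7.72 + 4.8 + 9.67 = 35.64

35.64


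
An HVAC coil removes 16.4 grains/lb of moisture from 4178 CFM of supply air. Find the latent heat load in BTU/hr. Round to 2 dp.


Q = 0.68 * 4178 * 16.4 = 46593.06 BTU/hr

46593.06 BTU/hr


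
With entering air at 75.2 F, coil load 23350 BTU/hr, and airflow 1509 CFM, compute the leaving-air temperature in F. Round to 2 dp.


dT = 23350/(1.08*1509) = 14.3276
T_leave = 75.2 - 14.3276 = 60.87 F

60.87 F


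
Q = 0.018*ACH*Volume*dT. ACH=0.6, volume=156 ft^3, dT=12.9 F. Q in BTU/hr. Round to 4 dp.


Q = 0.018 * 0.6 * 156 * 12.9 = 21.7339 BTU/hr

21.7339 BTU/hr


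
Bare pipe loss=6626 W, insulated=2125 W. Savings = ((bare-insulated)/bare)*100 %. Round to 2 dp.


Savings = ((6626-2125)/6626)*100 = 67.93 %

67.93 %


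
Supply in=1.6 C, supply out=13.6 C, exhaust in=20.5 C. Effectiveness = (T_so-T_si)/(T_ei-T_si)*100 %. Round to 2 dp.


eff = (13.6-1.6)/(20.5-1.6)*100 = 63.49 %

63.49 %


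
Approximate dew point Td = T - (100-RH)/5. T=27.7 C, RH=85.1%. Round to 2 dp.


Td = 27.7 - (100-85.1)/5 = 24.72 C

24.72 C


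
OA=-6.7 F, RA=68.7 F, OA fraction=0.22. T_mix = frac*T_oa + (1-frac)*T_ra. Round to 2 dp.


T_mix = 0.22*(-6.7) + 0.78*68.7 = 52.11 F

52.11 F


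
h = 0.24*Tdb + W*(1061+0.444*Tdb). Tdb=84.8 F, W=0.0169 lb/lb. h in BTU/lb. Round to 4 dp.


h = 0.24*84.8 + 0.0169*(1061+0.444*84.8) = 38.9192 BTU/lb

38.9192 BTU/lb


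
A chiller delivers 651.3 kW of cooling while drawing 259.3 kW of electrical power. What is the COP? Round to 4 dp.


COP = 651.3 / 259.3 = 2.5118

2.5118


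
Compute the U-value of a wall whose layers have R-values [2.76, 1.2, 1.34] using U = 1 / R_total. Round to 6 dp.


R_total = 2.76 + 1.2 + 1.34 = 5.30
U = 1/5.30 = 0.188679

0.188679


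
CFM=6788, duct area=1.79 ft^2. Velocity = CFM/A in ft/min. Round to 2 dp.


V = 6788 / 1.79 = 3792.18 ft/min

3792.18 ft/min


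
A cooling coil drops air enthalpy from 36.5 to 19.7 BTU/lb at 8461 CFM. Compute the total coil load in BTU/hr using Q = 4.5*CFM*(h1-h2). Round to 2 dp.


Q = 4.5 * 8461 * (36.5 - 19.7) = 639651.60 BTU/hr

639651.60 BTU/hr


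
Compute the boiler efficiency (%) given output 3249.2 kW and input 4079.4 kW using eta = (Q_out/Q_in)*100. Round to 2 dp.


eta = (3249.2/4079.4)*100 = 79.65 %

79.65 %


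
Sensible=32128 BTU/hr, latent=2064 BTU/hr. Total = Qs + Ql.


Qt = 32128 + 2064 = 34192 BTU/hr

34192 BTU/hr


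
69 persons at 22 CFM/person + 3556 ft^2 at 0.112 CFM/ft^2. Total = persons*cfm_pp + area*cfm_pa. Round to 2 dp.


Total = 69*22 + 3556*0.112 = 1916.27 CFM

1916.27 CFM


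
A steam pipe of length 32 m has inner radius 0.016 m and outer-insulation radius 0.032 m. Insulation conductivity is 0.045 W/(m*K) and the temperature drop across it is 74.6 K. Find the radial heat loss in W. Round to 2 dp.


Q = 2*pi*0.045*32*74.6/ln(0.032/0.016) = 973.77 W

973.77 W


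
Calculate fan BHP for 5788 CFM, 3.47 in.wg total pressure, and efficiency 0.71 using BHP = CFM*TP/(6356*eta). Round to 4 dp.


BHP = 5788 * 3.47 / (6356 * 0.71) = 4.4506 hp

4.4506 hp


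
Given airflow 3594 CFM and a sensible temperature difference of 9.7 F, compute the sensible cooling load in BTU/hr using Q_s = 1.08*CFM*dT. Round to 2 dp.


Q = 1.08 * 3594 * 9.7 = 37650.74 BTU/hr

37650.74 BTU/hr


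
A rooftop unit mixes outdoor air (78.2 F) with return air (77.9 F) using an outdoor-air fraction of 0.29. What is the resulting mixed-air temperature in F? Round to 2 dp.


T_mix = 0.29*78.2 + 0.71*77.9 = 77.99 F

77.99 F


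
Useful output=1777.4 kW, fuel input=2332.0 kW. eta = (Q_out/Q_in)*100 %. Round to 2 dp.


eta = (1777.4/2332.0)*100 = 76.22 %

76.22 %


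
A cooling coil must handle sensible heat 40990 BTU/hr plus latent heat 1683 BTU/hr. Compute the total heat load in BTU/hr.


Qt = 40990 + 1683 = 42673 BTU/hr

42673 BTU/hr


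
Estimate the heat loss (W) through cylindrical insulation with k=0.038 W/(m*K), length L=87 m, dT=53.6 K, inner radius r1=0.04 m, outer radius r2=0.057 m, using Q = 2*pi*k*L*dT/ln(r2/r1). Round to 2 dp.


Q = 2*pi*0.038*87*53.6/ln(0.057/0.04) = 3143.65 W

3143.65 W


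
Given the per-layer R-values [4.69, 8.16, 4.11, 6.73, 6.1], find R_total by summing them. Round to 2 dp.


R_total = 4.69 + 8.16 + 4.11 + 6.73 + 6.1 = 29.79

29.79


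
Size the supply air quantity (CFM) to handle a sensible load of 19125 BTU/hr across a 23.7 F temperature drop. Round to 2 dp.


CFM = 19125 / (1.08 * 23.7) = 747.19

747.19 CFM


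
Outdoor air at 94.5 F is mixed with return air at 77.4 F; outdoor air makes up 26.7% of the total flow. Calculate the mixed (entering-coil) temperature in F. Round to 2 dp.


T_mix = 77.4 + (26.7/100)*(94.5-77.4) = 81.97 F

81.97 F


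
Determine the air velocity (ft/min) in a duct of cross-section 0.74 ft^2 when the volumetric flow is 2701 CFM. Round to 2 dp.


V = 2701 / 0.74 = 3650.00 ft/min

3650.00 ft/min


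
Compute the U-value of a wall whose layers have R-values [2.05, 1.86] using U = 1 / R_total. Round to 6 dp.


R_total = 2.05 + 1.86 = 3.91
U = 1/3.91 = 0.255754

0.255754


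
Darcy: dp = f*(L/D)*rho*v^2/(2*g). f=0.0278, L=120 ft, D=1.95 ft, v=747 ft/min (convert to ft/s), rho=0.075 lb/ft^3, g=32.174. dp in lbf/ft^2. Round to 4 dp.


v_fps = 747/60 = 12.45 ft/s
dp = 0.0278*(120/1.95)*0.075*12.45^2/(2*32.174) = 0.3091 lbf/ft^2

0.3091 lbf/ft^2


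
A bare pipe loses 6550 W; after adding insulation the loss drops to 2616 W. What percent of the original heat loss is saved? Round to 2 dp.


Savings = ((6550-2616)/6550)*100 = 60.06 %

60.06 %


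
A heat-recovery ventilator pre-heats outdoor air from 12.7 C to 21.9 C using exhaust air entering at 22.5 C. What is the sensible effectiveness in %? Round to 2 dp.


eff = (21.9-12.7)/(22.5-12.7)*100 = 93.88 %

93.88 %


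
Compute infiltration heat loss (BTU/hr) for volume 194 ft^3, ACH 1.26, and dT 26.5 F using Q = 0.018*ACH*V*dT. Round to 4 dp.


Q = 0.018 * 1.26 * 194 * 26.5 = 116.5979 BTU/hr

116.5979 BTU/hr


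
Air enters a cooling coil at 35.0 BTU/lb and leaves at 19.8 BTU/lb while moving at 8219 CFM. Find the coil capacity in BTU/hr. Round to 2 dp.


Q = 4.5 * 8219 * (35.0 - 19.8) = 562179.60 BTU/hr

562179.60 BTU/hr


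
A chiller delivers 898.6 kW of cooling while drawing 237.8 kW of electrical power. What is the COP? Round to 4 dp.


COP = 898.6 / 237.8 = 3.7788

3.7788
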